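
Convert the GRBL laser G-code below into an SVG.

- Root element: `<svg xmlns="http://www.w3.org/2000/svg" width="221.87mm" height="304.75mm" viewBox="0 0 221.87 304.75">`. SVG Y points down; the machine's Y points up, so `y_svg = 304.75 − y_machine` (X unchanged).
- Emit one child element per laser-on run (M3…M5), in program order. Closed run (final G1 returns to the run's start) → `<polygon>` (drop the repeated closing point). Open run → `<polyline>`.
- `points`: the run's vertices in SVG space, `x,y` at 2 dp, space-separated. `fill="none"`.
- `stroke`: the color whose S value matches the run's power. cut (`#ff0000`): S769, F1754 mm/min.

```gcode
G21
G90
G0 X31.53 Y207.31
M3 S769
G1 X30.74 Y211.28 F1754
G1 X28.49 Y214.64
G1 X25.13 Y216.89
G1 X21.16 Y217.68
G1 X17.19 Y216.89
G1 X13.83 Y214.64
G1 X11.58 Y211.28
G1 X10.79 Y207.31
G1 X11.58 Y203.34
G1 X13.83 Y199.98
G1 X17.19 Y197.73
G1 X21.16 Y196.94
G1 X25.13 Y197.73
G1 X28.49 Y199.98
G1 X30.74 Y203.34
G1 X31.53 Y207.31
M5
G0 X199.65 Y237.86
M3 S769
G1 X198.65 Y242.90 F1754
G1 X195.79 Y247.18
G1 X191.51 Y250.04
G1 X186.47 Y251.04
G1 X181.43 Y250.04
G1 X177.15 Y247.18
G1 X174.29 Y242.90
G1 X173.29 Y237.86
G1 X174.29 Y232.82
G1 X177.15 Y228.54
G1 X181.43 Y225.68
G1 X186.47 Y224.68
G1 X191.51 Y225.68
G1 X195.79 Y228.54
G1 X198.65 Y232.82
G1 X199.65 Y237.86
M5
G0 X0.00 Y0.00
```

<svg xmlns="http://www.w3.org/2000/svg" width="221.87mm" height="304.75mm" viewBox="0 0 221.87 304.75">
  <polygon points="31.53,97.44 30.74,93.47 28.49,90.11 25.13,87.86 21.16,87.07 17.19,87.86 13.83,90.11 11.58,93.47 10.79,97.44 11.58,101.41 13.83,104.77 17.19,107.02 21.16,107.81 25.13,107.02 28.49,104.77 30.74,101.41" fill="none" stroke="#ff0000"/>
  <polygon points="199.65,66.89 198.65,61.85 195.79,57.57 191.51,54.71 186.47,53.71 181.43,54.71 177.15,57.57 174.29,61.85 173.29,66.89 174.29,71.93 177.15,76.21 181.43,79.07 186.47,80.07 191.51,79.07 195.79,76.21 198.65,71.93" fill="none" stroke="#ff0000"/>
</svg>

y_svg = 304.75 − y_m. Every run uses S769, so all elements get stroke `#ff0000` (cut).

[1] closed run; points: 31.53,97.44 30.74,93.47 28.49,90.11 25.13,87.86 21.16,87.07 17.19,87.86 13.83,90.11 11.58,93.47 10.79,97.44 11.58,101.41 13.83,104.77 17.19,107.02 21.16,107.81 25.13,107.02 28.49,104.77 30.74,101.41

[2] closed run; points: 199.65,66.89 198.65,61.85 195.79,57.57 191.51,54.71 186.47,53.71 181.43,54.71 177.15,57.57 174.29,61.85 173.29,66.89 174.29,71.93 177.15,76.21 181.43,79.07 186.47,80.07 191.51,79.07 195.79,76.21 198.65,71.93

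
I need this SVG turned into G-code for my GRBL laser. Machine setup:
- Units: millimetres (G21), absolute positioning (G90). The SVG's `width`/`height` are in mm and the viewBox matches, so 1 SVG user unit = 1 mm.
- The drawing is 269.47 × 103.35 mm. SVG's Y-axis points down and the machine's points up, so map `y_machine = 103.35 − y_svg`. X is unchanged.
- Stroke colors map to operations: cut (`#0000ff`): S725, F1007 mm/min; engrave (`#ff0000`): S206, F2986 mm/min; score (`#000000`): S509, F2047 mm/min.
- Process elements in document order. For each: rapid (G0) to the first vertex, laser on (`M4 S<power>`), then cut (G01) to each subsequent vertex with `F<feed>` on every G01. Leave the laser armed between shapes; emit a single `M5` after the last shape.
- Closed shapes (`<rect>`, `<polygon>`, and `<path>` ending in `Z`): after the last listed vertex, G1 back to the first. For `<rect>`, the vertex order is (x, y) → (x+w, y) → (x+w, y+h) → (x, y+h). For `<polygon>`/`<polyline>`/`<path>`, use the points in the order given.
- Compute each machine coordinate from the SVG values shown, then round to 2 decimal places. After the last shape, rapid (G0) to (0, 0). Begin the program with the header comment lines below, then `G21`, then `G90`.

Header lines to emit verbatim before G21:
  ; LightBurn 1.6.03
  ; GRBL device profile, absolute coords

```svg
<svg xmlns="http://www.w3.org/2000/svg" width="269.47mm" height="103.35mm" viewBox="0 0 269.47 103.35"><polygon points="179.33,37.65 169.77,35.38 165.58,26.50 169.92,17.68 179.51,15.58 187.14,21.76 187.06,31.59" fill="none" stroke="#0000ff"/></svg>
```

1 u = 1 mm; y_m = 103.35 − y.

[1] `<polygon>` regular polygon, #0000ff→cut S725 F1007: (179.33,65.70) → (169.77,67.97) → (165.58,76.85) → (169.92,85.67) → (179.51,87.77) → (187.14,81.59) → (187.06,71.76) → (179.33,65.70) (closed)

; LightBurn 1.6.03
; GRBL device profile, absolute coords
G21
G90
G0 X179.33 Y65.70
M4 S725
G01 X169.77 Y67.97 F1007
G01 X165.58 Y76.85 F1007
G01 X169.92 Y85.67 F1007
G01 X179.51 Y87.77 F1007
G01 X187.14 Y81.59 F1007
G01 X187.06 Y71.76 F1007
G01 X179.33 Y65.70 F1007
M5
G0 X0.00 Y0.00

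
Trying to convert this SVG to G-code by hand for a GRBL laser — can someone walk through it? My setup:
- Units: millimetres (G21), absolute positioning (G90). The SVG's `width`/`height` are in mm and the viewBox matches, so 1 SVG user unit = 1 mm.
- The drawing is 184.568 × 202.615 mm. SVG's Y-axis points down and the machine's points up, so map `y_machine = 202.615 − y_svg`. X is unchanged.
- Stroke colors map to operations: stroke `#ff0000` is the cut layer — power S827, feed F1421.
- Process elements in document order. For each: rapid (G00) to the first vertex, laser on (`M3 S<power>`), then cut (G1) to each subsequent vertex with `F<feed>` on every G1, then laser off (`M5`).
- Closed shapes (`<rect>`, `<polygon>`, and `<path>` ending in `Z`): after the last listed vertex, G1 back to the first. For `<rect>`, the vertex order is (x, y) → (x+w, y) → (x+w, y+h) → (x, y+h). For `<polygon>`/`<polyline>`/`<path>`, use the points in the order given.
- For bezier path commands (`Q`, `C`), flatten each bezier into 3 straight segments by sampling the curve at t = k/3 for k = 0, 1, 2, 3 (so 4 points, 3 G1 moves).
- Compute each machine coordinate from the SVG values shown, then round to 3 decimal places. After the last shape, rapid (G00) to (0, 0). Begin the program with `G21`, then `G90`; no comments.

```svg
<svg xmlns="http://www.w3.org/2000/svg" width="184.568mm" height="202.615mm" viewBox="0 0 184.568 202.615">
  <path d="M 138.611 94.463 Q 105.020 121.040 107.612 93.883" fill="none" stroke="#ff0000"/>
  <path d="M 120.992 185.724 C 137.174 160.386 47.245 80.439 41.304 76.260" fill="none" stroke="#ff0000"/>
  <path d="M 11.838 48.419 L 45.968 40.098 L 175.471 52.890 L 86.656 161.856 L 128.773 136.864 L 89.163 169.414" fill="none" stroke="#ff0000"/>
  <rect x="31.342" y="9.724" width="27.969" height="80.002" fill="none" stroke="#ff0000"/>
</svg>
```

G21
G90
G00 X138.611 Y108.152
M3 S827
G1 X120.237 Y96.404 F1421
G1 X109.904 Y96.598 F1421
G1 X107.612 Y108.732 F1421
M5
G00 X120.992 Y16.891
M3 S827
G1 X108.844 Y55.603 F1421
G1 X68.200 Y101.749 F1421
G1 X41.304 Y126.355 F1421
M5
G00 X11.838 Y154.196
M3 S827
G1 X45.968 Y162.517 F1421
G1 X175.471 Y149.725 F1421
G1 X86.656 Y40.759 F1421
G1 X128.773 Y65.751 F1421
G1 X89.163 Y33.201 F1421
M5
G00 X31.342 Y192.891
M3 S827
G1 X59.311 Y192.891 F1421
G1 X59.311 Y112.889 F1421
G1 X31.342 Y112.889 F1421
G1 X31.342 Y192.891 F1421
M5
G00 X0.000 Y0.000

1 u = 1 mm; y_m = 202.615 − y.

[1] `<path>` quadratic bezier, #ff0000→cut S827 F1421: (138.611,108.152) → (120.237,96.404) → (109.904,96.598) → (107.612,108.732)

[2] `<path>` cubic bezier, #ff0000→cut S827 F1421: (120.992,16.891) → (108.844,55.603) → (68.200,101.749) → (41.304,126.355)

[3] `<path>` open polyline, #ff0000→cut S827 F1421: (11.838,154.196) → (45.968,162.517) → (175.471,149.725) → (86.656,40.759) → (128.773,65.751) → (89.163,33.201)

[4] `<rect>` rectangle, #ff0000→cut S827 F1421: (31.342,192.891) → (59.311,192.891) → (59.311,112.889) → (31.342,112.889) → (31.342,192.891) (closed)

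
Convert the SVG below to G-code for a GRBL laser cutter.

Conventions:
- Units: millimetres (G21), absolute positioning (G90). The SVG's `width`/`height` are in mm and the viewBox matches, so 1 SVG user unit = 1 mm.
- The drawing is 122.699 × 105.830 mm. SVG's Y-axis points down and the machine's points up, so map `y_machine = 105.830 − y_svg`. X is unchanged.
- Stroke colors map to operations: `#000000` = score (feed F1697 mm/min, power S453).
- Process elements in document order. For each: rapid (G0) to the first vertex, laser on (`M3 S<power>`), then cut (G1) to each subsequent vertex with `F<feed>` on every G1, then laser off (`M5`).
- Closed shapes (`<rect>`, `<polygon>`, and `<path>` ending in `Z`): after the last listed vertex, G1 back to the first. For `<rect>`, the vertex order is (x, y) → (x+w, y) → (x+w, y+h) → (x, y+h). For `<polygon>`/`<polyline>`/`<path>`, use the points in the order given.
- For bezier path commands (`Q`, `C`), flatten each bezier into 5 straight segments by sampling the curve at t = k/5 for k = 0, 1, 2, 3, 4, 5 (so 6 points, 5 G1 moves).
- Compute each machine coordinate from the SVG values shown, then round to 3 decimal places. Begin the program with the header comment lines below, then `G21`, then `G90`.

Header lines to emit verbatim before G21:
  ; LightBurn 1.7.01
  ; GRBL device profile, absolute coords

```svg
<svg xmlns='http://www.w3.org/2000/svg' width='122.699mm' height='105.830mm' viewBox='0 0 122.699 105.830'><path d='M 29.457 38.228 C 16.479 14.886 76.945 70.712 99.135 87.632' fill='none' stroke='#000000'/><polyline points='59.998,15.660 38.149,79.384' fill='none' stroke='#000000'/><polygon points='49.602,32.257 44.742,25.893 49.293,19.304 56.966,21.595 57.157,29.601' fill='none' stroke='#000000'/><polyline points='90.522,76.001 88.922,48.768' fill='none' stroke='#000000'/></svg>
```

; LightBurn 1.7.01
; GRBL device profile, absolute coords
G21
G90
G0 X29.457 Y67.602
M3 S453
G1 X29.590 Y73.052 F1697
G1 X41.986 Y65.168 F1697
G1 X61.285 Y49.620 F1697
G1 X82.122 Y32.074 F1697
G1 X99.135 Y18.198 F1697
M5
G0 X59.998 Y90.170
M3 S453
G1 X38.149 Y26.446 F1697
M5
G0 X49.602 Y73.573
M3 S453
G1 X44.742 Y79.937 F1697
G1 X49.293 Y86.526 F1697
G1 X56.966 Y84.235 F1697
G1 X57.157 Y76.229 F1697
G1 X49.602 Y73.573 F1697
M5
G0 X90.522 Y29.829
M3 S453
G1 X88.922 Y57.062 F1697
M5

Since the viewBox matches the mm dimensions, user units are millimetres directly. The only transform is the Y-flip y_m = 105.830 − y_svg.

Shape 1 is a cubic bezier drawn with `<path>`. Its stroke #000000 means score at S453, F1697. After flipping Y the toolpath is (29.457,67.602) → (29.590,73.052) → (41.986,65.168) → (61.285,49.620) → (82.122,32.074) → (99.135,18.198).

Shape 2 is a line segment drawn with `<polyline>`. Its stroke #000000 means score at S453, F1697. After flipping Y the toolpath is (59.998,90.170) → (38.149,26.446).

Shape 3 is a regular polygon drawn with `<polygon>`. Its stroke #000000 means score at S453, F1697. After flipping Y the toolpath is (49.602,73.573) → (44.742,79.937) → (49.293,86.526) → (56.966,84.235) → (57.157,76.229) → (49.602,73.573), returning to the start.

Shape 4 is a line segment drawn with `<polyline>`. Its stroke #000000 means score at S453, F1697. After flipping Y the toolpath is (90.522,29.829) → (88.922,57.062).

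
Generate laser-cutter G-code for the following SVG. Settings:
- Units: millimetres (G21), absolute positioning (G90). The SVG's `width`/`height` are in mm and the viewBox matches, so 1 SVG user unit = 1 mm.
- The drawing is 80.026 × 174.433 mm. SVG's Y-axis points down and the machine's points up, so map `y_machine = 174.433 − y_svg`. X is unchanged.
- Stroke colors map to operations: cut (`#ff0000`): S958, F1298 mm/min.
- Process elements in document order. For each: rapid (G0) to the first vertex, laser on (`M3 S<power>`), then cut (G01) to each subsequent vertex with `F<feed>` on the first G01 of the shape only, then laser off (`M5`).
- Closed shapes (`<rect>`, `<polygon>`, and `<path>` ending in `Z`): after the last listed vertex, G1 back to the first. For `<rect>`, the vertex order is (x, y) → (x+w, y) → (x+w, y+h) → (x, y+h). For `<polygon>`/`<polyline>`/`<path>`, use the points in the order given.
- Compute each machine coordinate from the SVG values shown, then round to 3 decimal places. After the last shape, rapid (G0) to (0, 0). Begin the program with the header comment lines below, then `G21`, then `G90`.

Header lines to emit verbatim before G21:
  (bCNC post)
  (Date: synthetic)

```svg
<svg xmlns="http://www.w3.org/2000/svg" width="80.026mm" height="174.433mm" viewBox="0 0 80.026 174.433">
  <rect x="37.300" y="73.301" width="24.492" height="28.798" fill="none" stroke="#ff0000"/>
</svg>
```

(bCNC post)
(Date: synthetic)
G21
G90
G0 X37.300 Y101.132
M3 S958
G01 X61.792 Y101.132 F1298
G01 X61.792 Y72.334
G01 X37.300 Y72.334
G01 X37.300 Y101.132
M5
G0 X0.000 Y0.000

1 u = 1 mm; y_m = 174.433 − y.

[1] `<rect>` rectangle, #ff0000→cut S958 F1298: (37.300,101.132) → (61.792,101.132) → (61.792,72.334) → (37.300,72.334) → (37.300,101.132) (closed)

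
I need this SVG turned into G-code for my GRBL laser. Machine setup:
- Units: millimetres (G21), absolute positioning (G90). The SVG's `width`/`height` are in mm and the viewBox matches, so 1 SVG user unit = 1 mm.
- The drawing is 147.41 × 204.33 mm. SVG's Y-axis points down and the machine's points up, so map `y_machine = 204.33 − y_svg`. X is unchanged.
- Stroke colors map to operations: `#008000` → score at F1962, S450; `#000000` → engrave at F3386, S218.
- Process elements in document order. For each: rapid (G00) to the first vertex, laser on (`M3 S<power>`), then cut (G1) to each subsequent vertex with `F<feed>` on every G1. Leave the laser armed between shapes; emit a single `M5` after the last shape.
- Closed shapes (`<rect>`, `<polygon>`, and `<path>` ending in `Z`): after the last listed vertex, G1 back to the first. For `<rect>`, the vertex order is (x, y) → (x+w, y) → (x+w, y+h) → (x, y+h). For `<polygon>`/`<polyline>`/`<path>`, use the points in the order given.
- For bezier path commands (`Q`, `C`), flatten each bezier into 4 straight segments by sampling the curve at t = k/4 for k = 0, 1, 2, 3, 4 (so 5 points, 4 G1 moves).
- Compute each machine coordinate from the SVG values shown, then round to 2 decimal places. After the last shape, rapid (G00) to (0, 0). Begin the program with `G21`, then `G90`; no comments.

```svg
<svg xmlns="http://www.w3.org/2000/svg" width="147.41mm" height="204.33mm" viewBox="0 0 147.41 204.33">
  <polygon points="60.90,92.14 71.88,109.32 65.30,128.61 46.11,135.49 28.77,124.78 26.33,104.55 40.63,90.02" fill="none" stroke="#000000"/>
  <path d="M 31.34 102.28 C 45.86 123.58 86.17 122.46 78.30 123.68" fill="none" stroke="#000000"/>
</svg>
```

viewBox `0 0 147.41 204.33` with mm width/height → 1 unit = 1 mm. Flip: y_m = 204.33 − y_svg.

**Shape 1** — `<polygon>` regular polygon, stroke `#000000` → engrave (S218, F3386). Machine vertices: (60.90,112.19) → (71.88,95.01) → (65.30,75.72) → (46.11,68.84) → (28.77,79.55) → (26.33,99.78) → (40.63,114.31) → (60.90,112.19). Closed: final G1 returns to the first vertex.

**Shape 2** — `<path>` cubic bezier, stroke `#000000` → engrave (S218, F3386). Control points (SVG): P0=(31.34,102.28), P1=(45.86,123.58), P2=(86.17,122.46), P3=(78.30,123.68); sampled at t=k/4. Machine vertices: (31.34,102.05) → (45.91,89.89) → (63.22,83.82) → (76.32,81.51) → (78.30,80.65). Open path.

G21
G90
G00 X60.90 Y112.19
M3 S218
G1 X71.88 Y95.01 F3386
G1 X65.30 Y75.72 F3386
G1 X46.11 Y68.84 F3386
G1 X28.77 Y79.55 F3386
G1 X26.33 Y99.78 F3386
G1 X40.63 Y114.31 F3386
G1 X60.90 Y112.19 F3386
G00 X31.34 Y102.05
M3 S218
G1 X45.91 Y89.89 F3386
G1 X63.22 Y83.82 F3386
G1 X76.32 Y81.51 F3386
G1 X78.30 Y80.65 F3386
M5
G00 X0.00 Y0.00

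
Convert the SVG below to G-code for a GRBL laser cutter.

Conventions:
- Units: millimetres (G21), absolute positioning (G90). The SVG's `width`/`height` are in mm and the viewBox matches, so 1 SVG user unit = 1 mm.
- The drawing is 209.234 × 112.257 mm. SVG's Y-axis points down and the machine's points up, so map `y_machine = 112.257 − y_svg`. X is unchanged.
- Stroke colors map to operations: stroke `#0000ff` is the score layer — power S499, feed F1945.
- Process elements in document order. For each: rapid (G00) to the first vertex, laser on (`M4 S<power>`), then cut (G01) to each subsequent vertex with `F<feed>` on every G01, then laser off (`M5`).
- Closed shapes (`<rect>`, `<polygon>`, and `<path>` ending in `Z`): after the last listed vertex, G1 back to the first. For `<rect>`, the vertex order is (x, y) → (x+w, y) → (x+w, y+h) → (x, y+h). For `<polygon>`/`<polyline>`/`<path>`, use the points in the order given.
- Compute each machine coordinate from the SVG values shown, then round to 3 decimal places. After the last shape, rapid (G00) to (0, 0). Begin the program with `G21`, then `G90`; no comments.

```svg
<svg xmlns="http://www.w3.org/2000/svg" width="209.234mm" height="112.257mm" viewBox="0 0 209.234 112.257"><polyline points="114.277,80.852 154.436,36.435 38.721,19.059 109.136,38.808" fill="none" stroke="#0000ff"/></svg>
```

viewBox `0 0 209.234 112.257` with mm width/height → 1 unit = 1 mm. Flip: y_m = 112.257 − y_svg.

**Shape 1** — `<polyline>` open polyline, stroke `#0000ff` → score (S499, F1945). Machine vertices: (114.277,31.405) → (154.436,75.822) → (38.721,93.198) → (109.136,73.449). Open path.

G21
G90
G00 X114.277 Y31.405
M4 S499
G01 X154.436 Y75.822 F1945
G01 X38.721 Y93.198 F1945
G01 X109.136 Y73.449 F1945
M5
G00 X0.000 Y0.000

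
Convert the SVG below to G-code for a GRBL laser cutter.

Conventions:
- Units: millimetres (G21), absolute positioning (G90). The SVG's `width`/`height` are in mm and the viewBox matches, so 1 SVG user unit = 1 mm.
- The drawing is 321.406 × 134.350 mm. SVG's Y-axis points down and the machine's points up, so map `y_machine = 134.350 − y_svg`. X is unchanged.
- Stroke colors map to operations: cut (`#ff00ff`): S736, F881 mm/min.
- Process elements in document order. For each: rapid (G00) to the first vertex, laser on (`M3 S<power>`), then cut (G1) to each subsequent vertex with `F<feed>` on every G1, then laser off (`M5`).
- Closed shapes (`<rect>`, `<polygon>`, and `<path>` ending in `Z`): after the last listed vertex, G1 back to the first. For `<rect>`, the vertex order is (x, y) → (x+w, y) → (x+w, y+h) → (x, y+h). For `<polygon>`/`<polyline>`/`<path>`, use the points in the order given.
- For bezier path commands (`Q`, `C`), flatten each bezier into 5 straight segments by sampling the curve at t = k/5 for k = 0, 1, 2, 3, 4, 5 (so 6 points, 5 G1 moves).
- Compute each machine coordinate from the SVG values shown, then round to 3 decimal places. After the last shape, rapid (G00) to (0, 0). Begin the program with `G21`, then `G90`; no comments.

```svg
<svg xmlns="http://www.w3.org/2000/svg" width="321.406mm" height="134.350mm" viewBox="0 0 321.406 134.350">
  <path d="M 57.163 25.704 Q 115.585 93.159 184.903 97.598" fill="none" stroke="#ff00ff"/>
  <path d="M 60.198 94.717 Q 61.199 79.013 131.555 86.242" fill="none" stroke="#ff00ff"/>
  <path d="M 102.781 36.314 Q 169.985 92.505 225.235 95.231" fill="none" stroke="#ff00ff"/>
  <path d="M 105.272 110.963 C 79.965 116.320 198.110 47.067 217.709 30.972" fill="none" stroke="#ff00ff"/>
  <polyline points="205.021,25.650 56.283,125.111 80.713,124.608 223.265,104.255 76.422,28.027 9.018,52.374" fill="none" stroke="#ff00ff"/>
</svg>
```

G21
G90
G00 X57.163 Y108.646
M3 S736
G1 X80.968 Y84.185 F881
G1 X105.644 Y64.765 F881
G1 X131.192 Y50.386 F881
G1 X157.612 Y41.048 F881
G1 X184.903 Y36.752 F881
M5
G00 X60.198 Y39.633
M3 S736
G1 X63.373 Y44.997 F881
G1 X72.096 Y48.527 F881
G1 X86.367 Y50.222 F881
G1 X106.187 Y50.082 F881
G1 X131.555 Y48.108 F881
M5
G00 X102.781 Y98.036
M3 S736
G1 X129.184 Y77.698 F881
G1 X154.632 Y61.638 F881
G1 X179.122 Y49.854 F881
G1 X202.657 Y42.348 F881
G1 X225.235 Y39.119 F881
M5
G00 X105.272 Y23.387
M3 S736
G1 X105.366 Y28.104 F881
G1 X128.273 Y44.594 F881
G1 X162.376 Y66.725 F881
G1 X196.060 Y88.364 F881
G1 X217.709 Y103.378 F881
M5
G00 X205.021 Y108.700
M3 S736
G1 X56.283 Y9.239 F881
G1 X80.713 Y9.742 F881
G1 X223.265 Y30.095 F881
G1 X76.422 Y106.323 F881
G1 X9.018 Y81.976 F881
M5
G00 X0.000 Y0.000

Since the viewBox matches the mm dimensions, user units are millimetres directly. The only transform is the Y-flip y_m = 134.350 − y_svg.

Shape 1 is a quadratic bezier drawn with `<path>`. Its stroke #ff00ff means cut at S736, F881. After flipping Y the toolpath is (57.163,108.646) → (80.968,84.185) → (105.644,64.765) → (131.192,50.386) → (157.612,41.048) → (184.903,36.752).

Shape 2 is a quadratic bezier drawn with `<path>`. Its stroke #ff00ff means cut at S736, F881. After flipping Y the toolpath is (60.198,39.633) → (63.373,44.997) → (72.096,48.527) → (86.367,50.222) → (106.187,50.082) → (131.555,48.108).

Shape 3 is a quadratic bezier drawn with `<path>`. Its stroke #ff00ff means cut at S736, F881. After flipping Y the toolpath is (102.781,98.036) → (129.184,77.698) → (154.632,61.638) → (179.122,49.854) → (202.657,42.348) → (225.235,39.119).

Shape 4 is a cubic bezier drawn with `<path>`. Its stroke #ff00ff means cut at S736, F881. After flipping Y the toolpath is (105.272,23.387) → (105.366,28.104) → (128.273,44.594) → (162.376,66.725) → (196.060,88.364) → (217.709,103.378).

Shape 5 is a open polyline drawn with `<polyline>`. Its stroke #ff00ff means cut at S736, F881. After flipping Y the toolpath is (205.021,108.700) → (56.283,9.239) → (80.713,9.742) → (223.265,30.095) → (76.422,106.323) → (9.018,81.976).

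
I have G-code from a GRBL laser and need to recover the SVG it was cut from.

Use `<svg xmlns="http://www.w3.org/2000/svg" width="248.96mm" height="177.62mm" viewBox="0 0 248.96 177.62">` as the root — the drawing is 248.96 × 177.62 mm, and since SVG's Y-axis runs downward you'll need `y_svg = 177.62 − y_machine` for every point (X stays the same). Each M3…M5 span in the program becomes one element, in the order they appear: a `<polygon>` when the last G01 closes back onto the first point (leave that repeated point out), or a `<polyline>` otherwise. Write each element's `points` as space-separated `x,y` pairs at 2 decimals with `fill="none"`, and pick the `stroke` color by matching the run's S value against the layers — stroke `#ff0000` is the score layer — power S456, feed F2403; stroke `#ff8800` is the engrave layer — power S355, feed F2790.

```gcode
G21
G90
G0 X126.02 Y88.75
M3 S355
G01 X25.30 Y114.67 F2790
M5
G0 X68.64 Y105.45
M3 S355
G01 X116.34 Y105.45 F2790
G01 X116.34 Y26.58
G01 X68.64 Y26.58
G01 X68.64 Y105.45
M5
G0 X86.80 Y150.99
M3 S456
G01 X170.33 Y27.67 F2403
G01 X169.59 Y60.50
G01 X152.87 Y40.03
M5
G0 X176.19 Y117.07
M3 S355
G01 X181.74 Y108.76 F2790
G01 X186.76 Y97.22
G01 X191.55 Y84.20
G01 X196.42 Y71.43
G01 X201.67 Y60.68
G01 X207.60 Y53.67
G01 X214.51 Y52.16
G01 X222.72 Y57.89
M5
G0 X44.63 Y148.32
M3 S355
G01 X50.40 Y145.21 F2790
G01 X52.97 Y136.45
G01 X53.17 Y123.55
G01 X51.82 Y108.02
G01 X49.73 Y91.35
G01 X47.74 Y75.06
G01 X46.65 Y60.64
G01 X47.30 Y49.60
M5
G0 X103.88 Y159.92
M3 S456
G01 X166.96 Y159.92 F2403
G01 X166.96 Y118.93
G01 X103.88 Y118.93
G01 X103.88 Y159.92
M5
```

Each laser-on run becomes one SVG element. Flip Y back into SVG space with y_svg = 177.62 − y_machine.

Run 1: S355 ⇒ engrave layer `#ff8800`. The run is open, so emit a `<polyline>` with points (Y-flipped): 126.02,88.87 25.30,62.95.

Run 2: power S355 maps to stroke `#ff8800` (engrave). The run returns to its start, so emit a `<polygon>` with points (Y-flipped): 68.64,72.17 116.34,72.17 116.34,151.04 68.64,151.04.

Run 3: S456 ⇒ score layer `#ff0000`. The run is open, so emit a `<polyline>` with points (Y-flipped): 86.80,26.63 170.33,149.95 169.59,117.12 152.87,137.59.

Run 4: the run's S355 means `#ff8800` (engrave). The run is open, so emit a `<polyline>` with points (Y-flipped): 176.19,60.55 181.74,68.86 186.76,80.40 191.55,93.42 196.42,106.19 201.67,116.94 207.60,123.95 214.51,125.46 222.72,119.73.

Run 5: S355 ⇒ engrave layer `#ff8800`. The run is open, so emit a `<polyline>` with points (Y-flipped): 44.63,29.30 50.40,32.41 52.97,41.17 53.17,54.07 51.82,69.60 49.73,86.27 47.74,102.56 46.65,116.98 47.30,128.02.

Run 6: power S456 maps to stroke `#ff0000` (score). The run returns to its start, so emit a `<polygon>` with points (Y-flipped): 103.88,17.70 166.96,17.70 166.96,58.69 103.88,58.69.

<svg xmlns="http://www.w3.org/2000/svg" width="248.96mm" height="177.62mm" viewBox="0 0 248.96 177.62">
  <polyline points="126.02,88.87 25.30,62.95" fill="none" stroke="#ff8800"/>
  <polygon points="68.64,72.17 116.34,72.17 116.34,151.04 68.64,151.04" fill="none" stroke="#ff8800"/>
  <polyline points="86.80,26.63 170.33,149.95 169.59,117.12 152.87,137.59" fill="none" stroke="#ff0000"/>
  <polyline points="176.19,60.55 181.74,68.86 186.76,80.40 191.55,93.42 196.42,106.19 201.67,116.94 207.60,123.95 214.51,125.46 222.72,119.73" fill="none" stroke="#ff8800"/>
  <polyline points="44.63,29.30 50.40,32.41 52.97,41.17 53.17,54.07 51.82,69.60 49.73,86.27 47.74,102.56 46.65,116.98 47.30,128.02" fill="none" stroke="#ff8800"/>
  <polygon points="103.88,17.70 166.96,17.70 166.96,58.69 103.88,58.69" fill="none" stroke="#ff0000"/>
</svg>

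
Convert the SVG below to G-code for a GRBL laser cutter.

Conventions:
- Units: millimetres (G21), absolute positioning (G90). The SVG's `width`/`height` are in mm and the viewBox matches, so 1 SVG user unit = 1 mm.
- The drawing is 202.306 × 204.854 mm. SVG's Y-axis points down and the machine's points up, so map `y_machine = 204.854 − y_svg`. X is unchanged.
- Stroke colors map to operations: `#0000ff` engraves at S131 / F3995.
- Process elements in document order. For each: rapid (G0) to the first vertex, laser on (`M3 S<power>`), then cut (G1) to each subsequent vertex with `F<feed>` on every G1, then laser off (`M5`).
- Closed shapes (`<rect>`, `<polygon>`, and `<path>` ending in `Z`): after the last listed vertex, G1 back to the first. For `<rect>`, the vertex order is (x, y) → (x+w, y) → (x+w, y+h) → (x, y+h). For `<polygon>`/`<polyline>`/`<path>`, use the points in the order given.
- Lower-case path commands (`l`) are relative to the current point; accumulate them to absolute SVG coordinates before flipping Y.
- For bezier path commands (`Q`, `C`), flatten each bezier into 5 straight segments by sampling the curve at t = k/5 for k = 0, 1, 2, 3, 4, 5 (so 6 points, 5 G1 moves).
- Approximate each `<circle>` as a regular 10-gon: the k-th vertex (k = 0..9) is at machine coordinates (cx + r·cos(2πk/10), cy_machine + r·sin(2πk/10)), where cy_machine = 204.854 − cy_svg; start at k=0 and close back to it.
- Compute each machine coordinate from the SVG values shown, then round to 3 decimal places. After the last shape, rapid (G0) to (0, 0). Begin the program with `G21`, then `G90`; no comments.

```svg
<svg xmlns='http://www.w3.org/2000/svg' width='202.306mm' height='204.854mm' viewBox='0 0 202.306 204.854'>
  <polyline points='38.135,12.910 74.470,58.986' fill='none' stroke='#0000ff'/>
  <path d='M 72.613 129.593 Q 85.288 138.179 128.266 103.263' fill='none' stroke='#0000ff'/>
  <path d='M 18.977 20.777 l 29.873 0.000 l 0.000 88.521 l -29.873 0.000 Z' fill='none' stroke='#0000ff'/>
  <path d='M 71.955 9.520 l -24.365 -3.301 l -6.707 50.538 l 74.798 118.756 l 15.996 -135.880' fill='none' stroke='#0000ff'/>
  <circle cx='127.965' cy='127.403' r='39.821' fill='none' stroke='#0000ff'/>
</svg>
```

G21
G90
G0 X38.135 Y191.944
M3 S131
G1 X74.470 Y145.868 F3995
M5
G0 X72.613 Y75.261
M3 S131
G1 X78.895 Y73.567 F3995
G1 X87.601 Y75.353 F3995
G1 X98.732 Y80.619 F3995
G1 X112.287 Y89.365 F3995
G1 X128.266 Y101.591 F3995
M5
G0 X18.977 Y184.077
M3 S131
G1 X48.850 Y184.077 F3995
G1 X48.850 Y95.556 F3995
G1 X18.977 Y95.556 F3995
G1 X18.977 Y184.077 F3995
M5
G0 X71.955 Y195.334
M3 S131
G1 X47.590 Y198.635 F3995
G1 X40.883 Y148.097 F3995
G1 X115.681 Y29.341 F3995
G1 X131.677 Y165.221 F3995
M5
G0 X167.786 Y77.451
M3 S131
G1 X160.181 Y100.857 F3995
G1 X140.270 Y115.323 F3995
G1 X115.660 Y115.323 F3995
G1 X95.749 Y100.857 F3995
G1 X88.144 Y77.451 F3995
G1 X95.749 Y54.045 F3995
G1 X115.660 Y39.579 F3995
G1 X140.270 Y39.579 F3995
G1 X160.181 Y54.045 F3995
G1 X167.786 Y77.451 F3995
M5
G0 X0.000 Y0.000

Since the viewBox matches the mm dimensions, user units are millimetres directly. The only transform is the Y-flip y_m = 204.854 − y_svg.

Shape 1 is a line segment drawn with `<polyline>`. Its stroke #0000ff means engrave at S131, F3995. After flipping Y the toolpath is (38.135,191.944) → (74.470,145.868).

Shape 2 is a quadratic bezier drawn with `<path>`. Its stroke #0000ff means engrave at S131, F3995. After flipping Y the toolpath is (72.613,75.261) → (78.895,73.567) → (87.601,75.353) → (98.732,80.619) → (112.287,89.365) → (128.266,101.591).

Shape 3 is a rectangle drawn with `<path>`. Its stroke #0000ff means engrave at S131, F3995. After flipping Y the toolpath is (18.977,184.077) → (48.850,184.077) → (48.850,95.556) → (18.977,95.556) → (18.977,184.077), returning to the start.

Shape 4 is a open polyline drawn with `<path>`. Its stroke #0000ff means engrave at S131, F3995. After flipping Y the toolpath is (71.955,195.334) → (47.590,198.635) → (40.883,148.097) → (115.681,29.341) → (131.677,165.221).

Shape 5 is a circle drawn with `<circle>`. Its stroke #0000ff means engrave at S131, F3995. After flipping Y the toolpath is (167.786,77.451) → (160.181,100.857) → (140.270,115.323) → (115.660,115.323) → (95.749,100.857) → (88.144,77.451) → (95.749,54.045) → (115.660,39.579) → (140.270,39.579) → (160.181,54.045) → (167.786,77.451), returning to the start.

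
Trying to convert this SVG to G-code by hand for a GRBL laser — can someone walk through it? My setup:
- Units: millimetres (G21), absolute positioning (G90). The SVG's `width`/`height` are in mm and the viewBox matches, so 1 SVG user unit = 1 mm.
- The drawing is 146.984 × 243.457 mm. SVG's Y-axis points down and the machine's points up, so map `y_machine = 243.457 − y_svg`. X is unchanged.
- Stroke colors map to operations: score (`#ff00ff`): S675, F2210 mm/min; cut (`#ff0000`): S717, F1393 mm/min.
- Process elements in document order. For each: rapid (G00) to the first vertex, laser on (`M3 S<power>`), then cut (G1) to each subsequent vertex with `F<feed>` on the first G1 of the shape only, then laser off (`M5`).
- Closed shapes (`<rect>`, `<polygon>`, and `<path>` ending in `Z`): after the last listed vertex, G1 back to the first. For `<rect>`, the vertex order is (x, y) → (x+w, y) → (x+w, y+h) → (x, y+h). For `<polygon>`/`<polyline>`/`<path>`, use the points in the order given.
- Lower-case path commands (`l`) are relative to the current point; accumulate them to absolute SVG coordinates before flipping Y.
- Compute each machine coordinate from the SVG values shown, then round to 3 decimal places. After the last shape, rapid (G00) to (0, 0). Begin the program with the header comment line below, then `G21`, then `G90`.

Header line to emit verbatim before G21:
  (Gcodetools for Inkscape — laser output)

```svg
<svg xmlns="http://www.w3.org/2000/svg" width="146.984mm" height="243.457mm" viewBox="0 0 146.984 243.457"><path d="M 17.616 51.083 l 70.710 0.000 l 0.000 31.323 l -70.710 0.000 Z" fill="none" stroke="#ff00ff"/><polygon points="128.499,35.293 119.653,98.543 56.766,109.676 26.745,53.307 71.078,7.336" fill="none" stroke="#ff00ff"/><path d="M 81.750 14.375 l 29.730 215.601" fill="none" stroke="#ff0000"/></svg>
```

(Gcodetools for Inkscape — laser output)
G21
G90
G00 X17.616 Y192.374
M3 S675
G1 X88.326 Y192.374 F2210
G1 X88.326 Y161.051
G1 X17.616 Y161.051
G1 X17.616 Y192.374
M5
G00 X128.499 Y208.164
M3 S675
G1 X119.653 Y144.914 F2210
G1 X56.766 Y133.781
G1 X26.745 Y190.150
G1 X71.078 Y236.121
G1 X128.499 Y208.164
M5
G00 X81.750 Y229.082
M3 S717
G1 X111.480 Y13.481 F1393
M5
G00 X0.000 Y0.000

viewBox `0 0 146.984 243.457` with mm width/height → 1 unit = 1 mm. Flip: y_m = 243.457 − y_svg.

**Shape 1** — `<path>` rectangle, stroke `#ff00ff` → score (S675, F2210). Machine vertices: (17.616,192.374) → (88.326,192.374) → (88.326,161.051) → (17.616,161.051) → (17.616,192.374). Closed: final G1 returns to the first vertex.

**Shape 2** — `<polygon>` regular polygon, stroke `#ff00ff` → score (S675, F2210). Machine vertices: (128.499,208.164) → (119.653,144.914) → (56.766,133.781) → (26.745,190.150) → (71.078,236.121) → (128.499,208.164). Closed: final G1 returns to the first vertex.

**Shape 3** — `<path>` line segment, stroke `#ff0000` → cut (S717, F1393). Machine vertices: (81.750,229.082) → (111.480,13.481). Open path.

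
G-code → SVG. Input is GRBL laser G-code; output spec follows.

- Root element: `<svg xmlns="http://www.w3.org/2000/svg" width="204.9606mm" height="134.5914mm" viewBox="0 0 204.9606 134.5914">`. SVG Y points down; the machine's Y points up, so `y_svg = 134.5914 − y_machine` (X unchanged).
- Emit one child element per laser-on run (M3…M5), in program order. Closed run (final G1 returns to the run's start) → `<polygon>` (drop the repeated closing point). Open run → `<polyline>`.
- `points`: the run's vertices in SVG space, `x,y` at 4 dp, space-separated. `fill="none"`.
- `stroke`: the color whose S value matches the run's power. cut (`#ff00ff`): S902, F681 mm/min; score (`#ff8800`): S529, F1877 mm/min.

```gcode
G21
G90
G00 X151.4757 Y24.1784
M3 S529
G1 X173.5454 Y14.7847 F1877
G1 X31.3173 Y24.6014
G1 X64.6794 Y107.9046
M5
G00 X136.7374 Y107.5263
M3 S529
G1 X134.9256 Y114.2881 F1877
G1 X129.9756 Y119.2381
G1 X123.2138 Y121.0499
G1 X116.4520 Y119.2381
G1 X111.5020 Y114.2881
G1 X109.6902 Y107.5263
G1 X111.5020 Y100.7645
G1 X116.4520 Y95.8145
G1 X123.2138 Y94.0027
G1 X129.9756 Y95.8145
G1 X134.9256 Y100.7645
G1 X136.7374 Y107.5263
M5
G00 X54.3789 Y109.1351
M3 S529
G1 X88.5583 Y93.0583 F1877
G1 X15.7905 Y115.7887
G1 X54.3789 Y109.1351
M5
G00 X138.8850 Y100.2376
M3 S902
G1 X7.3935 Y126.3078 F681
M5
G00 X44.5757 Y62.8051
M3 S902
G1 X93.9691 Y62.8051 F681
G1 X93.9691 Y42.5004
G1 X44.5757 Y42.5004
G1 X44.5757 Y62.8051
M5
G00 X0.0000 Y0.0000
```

<svg xmlns="http://www.w3.org/2000/svg" width="204.9606mm" height="134.5914mm" viewBox="0 0 204.9606 134.5914">
  <polyline points="151.4757,110.4130 173.5454,119.8067 31.3173,109.9900 64.6794,26.6868" fill="none" stroke="#ff8800"/>
  <polygon points="136.7374,27.0651 134.9256,20.3033 129.9756,15.3533 123.2138,13.5415 116.4520,15.3533 111.5020,20.3033 109.6902,27.0651 111.5020,33.8269 116.4520,38.7769 123.2138,40.5887 129.9756,38.7769 134.9256,33.8269" fill="none" stroke="#ff8800"/>
  <polygon points="54.3789,25.4563 88.5583,41.5331 15.7905,18.8027" fill="none" stroke="#ff8800"/>
  <polyline points="138.8850,34.3538 7.3935,8.2836" fill="none" stroke="#ff00ff"/>
  <polygon points="44.5757,71.7863 93.9691,71.7863 93.9691,92.0910 44.5757,92.0910" fill="none" stroke="#ff00ff"/>
</svg>

Each laser-on run becomes one SVG element. Flip Y back into SVG space with y_svg = 134.5914 − y_machine.

Run 1: the run's S529 means `#ff8800` (score). The run is open, so emit a `<polyline>` with points (Y-flipped): 151.4757,110.4130 173.5454,119.8067 31.3173,109.9900 64.6794,26.6868.

Run 2: power S529 maps to stroke `#ff8800` (score). The run returns to its start, so emit a `<polygon>` with points (Y-flipped): 136.7374,27.0651 134.9256,20.3033 129.9756,15.3533 123.2138,13.5415 116.4520,15.3533 111.5020,20.3033 109.6902,27.0651 111.5020,33.8269 116.4520,38.7769 123.2138,40.5887 129.9756,38.7769 134.9256,33.8269.

Run 3: power S529 maps to stroke `#ff8800` (score). The run returns to its start, so emit a `<polygon>` with points (Y-flipped): 54.3789,25.4563 88.5583,41.5331 15.7905,18.8027.

Run 4: S902 ⇒ cut layer `#ff00ff`. The run is open, so emit a `<polyline>` with points (Y-flipped): 138.8850,34.3538 7.3935,8.2836.

Run 5: the run's S902 means `#ff00ff` (cut). The run returns to its start, so emit a `<polygon>` with points (Y-flipped): 44.5757,71.7863 93.9691,71.7863 93.9691,92.0910 44.5757,92.0910.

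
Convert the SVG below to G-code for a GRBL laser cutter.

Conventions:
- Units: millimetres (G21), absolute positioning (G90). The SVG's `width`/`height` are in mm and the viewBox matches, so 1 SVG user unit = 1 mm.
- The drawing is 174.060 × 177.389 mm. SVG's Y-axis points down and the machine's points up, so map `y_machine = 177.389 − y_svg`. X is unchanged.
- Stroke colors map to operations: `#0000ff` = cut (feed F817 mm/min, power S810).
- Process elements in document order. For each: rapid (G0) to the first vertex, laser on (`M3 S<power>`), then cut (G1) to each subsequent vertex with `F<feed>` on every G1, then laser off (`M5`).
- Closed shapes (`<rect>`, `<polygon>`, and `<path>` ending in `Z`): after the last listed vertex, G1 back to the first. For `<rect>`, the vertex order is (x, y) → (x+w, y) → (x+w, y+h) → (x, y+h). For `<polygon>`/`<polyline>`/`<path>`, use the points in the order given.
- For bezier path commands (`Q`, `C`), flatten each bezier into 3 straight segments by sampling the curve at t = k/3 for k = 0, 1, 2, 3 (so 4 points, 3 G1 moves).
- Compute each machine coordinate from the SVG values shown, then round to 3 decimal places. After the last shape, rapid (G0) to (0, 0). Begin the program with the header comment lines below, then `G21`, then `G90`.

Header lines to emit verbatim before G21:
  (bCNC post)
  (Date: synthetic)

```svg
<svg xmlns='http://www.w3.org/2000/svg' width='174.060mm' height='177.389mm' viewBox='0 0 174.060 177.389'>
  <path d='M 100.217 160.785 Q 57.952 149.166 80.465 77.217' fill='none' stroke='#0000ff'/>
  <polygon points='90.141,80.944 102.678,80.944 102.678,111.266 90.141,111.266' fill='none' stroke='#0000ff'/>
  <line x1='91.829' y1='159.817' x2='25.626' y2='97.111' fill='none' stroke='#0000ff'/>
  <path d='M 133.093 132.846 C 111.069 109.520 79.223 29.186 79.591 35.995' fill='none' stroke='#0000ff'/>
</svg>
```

1 u = 1 mm; y_m = 177.389 − y.

[1] `<path>` quadratic bezier, #0000ff→cut S810 F817: (100.217,16.604) → (79.238,31.053) → (72.654,58.909) → (80.465,100.172)

[2] `<polygon>` rectangle, #0000ff→cut S810 F817: (90.141,96.445) → (102.678,96.445) → (102.678,66.123) → (90.141,66.123) → (90.141,96.445) (closed)

[3] `<line>` line segment, #0000ff→cut S810 F817: (91.829,17.572) → (25.626,80.278)

[4] `<path>` cubic bezier, #0000ff→cut S810 F817: (133.093,44.543) → (109.352,81.533) → (88.404,124.494) → (79.591,141.394)

(bCNC post)
(Date: synthetic)
G21
G90
G0 X100.217 Y16.604
M3 S810
G1 X79.238 Y31.053 F817
G1 X72.654 Y58.909 F817
G1 X80.465 Y100.172 F817
M5
G0 X90.141 Y96.445
M3 S810
G1 X102.678 Y96.445 F817
G1 X102.678 Y66.123 F817
G1 X90.141 Y66.123 F817
G1 X90.141 Y96.445 F817
M5
G0 X91.829 Y17.572
M3 S810
G1 X25.626 Y80.278 F817
M5
G0 X133.093 Y44.543
M3 S810
G1 X109.352 Y81.533 F817
G1 X88.404 Y124.494 F817
G1 X79.591 Y141.394 F817
M5
G0 X0.000 Y0.000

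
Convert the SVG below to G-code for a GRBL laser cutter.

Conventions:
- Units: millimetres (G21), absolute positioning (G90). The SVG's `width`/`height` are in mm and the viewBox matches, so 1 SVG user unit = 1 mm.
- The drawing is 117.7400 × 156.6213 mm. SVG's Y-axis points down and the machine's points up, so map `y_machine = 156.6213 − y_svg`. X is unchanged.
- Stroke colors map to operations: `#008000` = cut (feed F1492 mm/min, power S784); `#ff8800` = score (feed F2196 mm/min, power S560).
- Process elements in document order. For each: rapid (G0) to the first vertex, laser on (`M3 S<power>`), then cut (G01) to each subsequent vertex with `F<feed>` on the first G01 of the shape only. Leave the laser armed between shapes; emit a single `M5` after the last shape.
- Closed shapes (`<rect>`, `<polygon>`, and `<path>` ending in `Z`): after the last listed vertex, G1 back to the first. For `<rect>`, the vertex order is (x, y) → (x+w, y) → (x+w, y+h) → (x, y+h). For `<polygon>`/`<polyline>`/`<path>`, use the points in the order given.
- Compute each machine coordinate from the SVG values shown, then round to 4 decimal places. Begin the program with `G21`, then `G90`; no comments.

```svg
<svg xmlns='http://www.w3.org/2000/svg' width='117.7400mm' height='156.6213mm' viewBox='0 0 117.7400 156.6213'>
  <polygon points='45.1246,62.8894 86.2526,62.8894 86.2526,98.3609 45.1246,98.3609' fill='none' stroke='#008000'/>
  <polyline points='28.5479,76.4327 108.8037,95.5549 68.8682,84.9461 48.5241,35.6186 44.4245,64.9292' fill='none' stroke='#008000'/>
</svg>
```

viewBox `0 0 117.7400 156.6213` with mm width/height → 1 unit = 1 mm. Flip: y_m = 156.6213 − y_svg.

**Shape 1** — `<polygon>` rectangle, stroke `#008000` → cut (S784, F1492). Machine vertices: (45.1246,93.7319) → (86.2526,93.7319) → (86.2526,58.2604) → (45.1246,58.2604) → (45.1246,93.7319). Closed: final G1 returns to the first vertex.

**Shape 2** — `<polyline>` open polyline, stroke `#008000` → cut (S784, F1492). Machine vertices: (28.5479,80.1886) → (108.8037,61.0664) → (68.8682,71.6752) → (48.5241,121.0027) → (44.4245,91.6921). Open path.

G21
G90
G0 X45.1246 Y93.7319
M3 S784
G01 X86.2526 Y93.7319 F1492
G01 X86.2526 Y58.2604
G01 X45.1246 Y58.2604
G01 X45.1246 Y93.7319
G0 X28.5479 Y80.1886
M3 S784
G01 X108.8037 Y61.0664 F1492
G01 X68.8682 Y71.6752
G01 X48.5241 Y121.0027
G01 X44.4245 Y91.6921
M5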